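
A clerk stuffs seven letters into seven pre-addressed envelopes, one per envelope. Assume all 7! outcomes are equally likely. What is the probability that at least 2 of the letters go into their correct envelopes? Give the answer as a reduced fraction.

1331/5040

Favorable outcomes: Σ_{i≥2} C(7,i)·!(7-i) = 21·44 + 35·9 + 35·2 + 21·1 + 7·0 + 1·1 = 1331.
Total outcomes: 7! = 5040.
Probability = 1331/5040 = 1331/5040.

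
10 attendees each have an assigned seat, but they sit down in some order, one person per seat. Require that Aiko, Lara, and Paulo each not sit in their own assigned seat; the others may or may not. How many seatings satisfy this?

2656080

Inclusion-exclusion on the 3 forbidden self-matches:
Σ_{j=0}^{3} (-1)^j C(3,j)(10-j)!
= C(3,0)·10! - C(3,1)·9! + C(3,2)·8! - C(3,3)·7!
= 3628800 - 1088640 + 120960 - 5040
= 2656080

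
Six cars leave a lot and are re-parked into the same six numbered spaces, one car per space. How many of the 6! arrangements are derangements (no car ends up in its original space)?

265

Use !n = (n-1)(!(n-1) + !(n-2)).
!6 = 5·(44 + 9) = 5·53 = 265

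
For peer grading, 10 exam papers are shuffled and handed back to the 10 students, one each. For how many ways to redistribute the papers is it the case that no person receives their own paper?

Recurrence: !10 = 10·!9 + (-1)^10.
!10 = 10·133496 + 1 = 1334961

1334961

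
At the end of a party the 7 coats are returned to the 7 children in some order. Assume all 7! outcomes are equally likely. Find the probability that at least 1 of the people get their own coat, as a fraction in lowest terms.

177/280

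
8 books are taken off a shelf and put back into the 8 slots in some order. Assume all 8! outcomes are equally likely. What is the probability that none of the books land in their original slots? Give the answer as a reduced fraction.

Favorable outcomes: !8 = 14833.
Total outcomes: 8! = 40320.
Probability = 14833/40320 = 2119/5760.

2119/5760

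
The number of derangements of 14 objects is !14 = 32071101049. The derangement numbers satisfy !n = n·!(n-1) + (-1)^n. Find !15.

!15 = 15·32071101049 - 1 = 481066515734.

481066515734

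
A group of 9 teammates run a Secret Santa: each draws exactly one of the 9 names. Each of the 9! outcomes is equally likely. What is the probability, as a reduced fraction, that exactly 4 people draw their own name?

Favorable outcomes: C(9,4)·!5 = 126·44 = 5544.
Total outcomes: 9! = 362880.
Probability = 5544/362880 = 11/720.

11/720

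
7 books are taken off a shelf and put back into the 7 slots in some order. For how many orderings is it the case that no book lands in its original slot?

The subfactorial !7 = [7!/e] (nearest integer).
7! = 5040, and 5040/e ≈ 1854.11, so !7 = 1854.

1854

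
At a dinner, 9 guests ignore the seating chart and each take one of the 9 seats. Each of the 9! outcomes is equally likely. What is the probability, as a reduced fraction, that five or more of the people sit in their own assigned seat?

Favorable outcomes: Σ_{i≥5} C(9,i)·!(9-i) = 126·9 + 84·2 + 36·1 + 9·0 + 1·1 = 1339.
Total outcomes: 9! = 362880.
Probability = 1339/362880 = 1339/362880.

1339/362880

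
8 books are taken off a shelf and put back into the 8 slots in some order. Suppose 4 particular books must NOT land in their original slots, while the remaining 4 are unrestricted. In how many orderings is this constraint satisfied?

24024

Inclusion-exclusion on the 4 forbidden self-matches:
Σ_{j=0}^{4} (-1)^j C(4,j)(8-j)!
= C(4,0)·8! - C(4,1)·7! + C(4,2)·6! - C(4,3)·5! + C(4,4)·4!
= 40320 - 20160 + 4320 - 480 + 24
= 24024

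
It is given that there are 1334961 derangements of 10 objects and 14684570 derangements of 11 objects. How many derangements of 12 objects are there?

D_12 = (12-1)·(D_11 + D_10) = 11·(14684570 + 1334961) = 11·16019531 = 176214841.

176214841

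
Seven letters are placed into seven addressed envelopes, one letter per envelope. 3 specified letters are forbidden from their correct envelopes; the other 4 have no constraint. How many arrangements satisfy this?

Inclusion-exclusion on the 3 forbidden self-matches:
Σ_{j=0}^{3} (-1)^j C(3,j)(7-j)!
= C(3,0)·7! - C(3,1)·6! + C(3,2)·5! - C(3,3)·4!
= 5040 - 2160 + 360 - 24
= 3216

3216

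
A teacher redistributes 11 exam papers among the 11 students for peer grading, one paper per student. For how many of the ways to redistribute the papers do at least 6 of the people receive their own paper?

# with exactly i fixed is C(11,i)·!(11-i); sum over i=6..11:
  i=6: C(11,6)·!5 = 462·44 = 20328
  i=7: C(11,7)·!4 = 330·9 = 2970
  i=8: C(11,8)·!3 = 165·2 = 330
  i=9: C(11,9)·!2 = 55·1 = 55
  i=10: C(11,10)·!1 = 11·0 = 0
  i=11: C(11,11)·!0 = 1·1 = 1
Total = 23684.

23684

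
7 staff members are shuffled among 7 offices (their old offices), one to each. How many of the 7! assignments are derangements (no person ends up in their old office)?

1854

By inclusion-exclusion, !7 = Σ (-1)^k · 7!/k! for k=0..7
= 7! - 7!/1! + 7!/2! - 7!/3! + 7!/4! - 7!/5! + 7!/6! - 7!/7!
= 5040 - 5040 + 2520 - 840 + 210 - 42 + 7 - 1
= 1854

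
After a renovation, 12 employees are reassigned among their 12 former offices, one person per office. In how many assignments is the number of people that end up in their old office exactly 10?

66

Choose which 10 of the 12 are fixed: C(12,10) = 66.
The other 2 form a derangement: !2 = 1.
Total: 66 × 1 = 66.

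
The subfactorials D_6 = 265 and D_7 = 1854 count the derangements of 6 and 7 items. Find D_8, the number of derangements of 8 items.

D_8 = (8-1)·(D_7 + D_6) = 7·(1854 + 265) = 7·2119 = 14833.

14833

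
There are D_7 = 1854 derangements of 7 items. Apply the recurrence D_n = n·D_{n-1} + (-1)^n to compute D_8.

14833

D_8 = 8·1854 + 1 = 14833.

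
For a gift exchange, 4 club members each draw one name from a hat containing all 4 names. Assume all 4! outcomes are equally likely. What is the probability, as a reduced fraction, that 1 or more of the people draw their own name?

5/8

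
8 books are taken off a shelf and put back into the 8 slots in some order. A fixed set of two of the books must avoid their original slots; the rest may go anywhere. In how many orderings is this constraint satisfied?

30960

Let A_j be the event that the j-th constrained one is fixed. By inclusion-exclusion over the 2 events:
Σ_{j=0}^{2} (-1)^j C(2,j)(8-j)!
= C(2,0)·8! - C(2,1)·7! + C(2,2)·6!
= 40320 - 10080 + 720
= 30960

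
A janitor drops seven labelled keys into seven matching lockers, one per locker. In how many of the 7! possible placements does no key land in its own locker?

Recurrence: !7 = 7·!6 + (-1)^7.
!7 = 7·265 - 1 = 1854

1854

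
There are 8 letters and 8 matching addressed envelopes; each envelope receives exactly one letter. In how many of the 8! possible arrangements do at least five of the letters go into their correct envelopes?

141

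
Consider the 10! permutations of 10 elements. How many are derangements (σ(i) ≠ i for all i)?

The number of derangements of 10 is !10 = Σ_{k=0}^{10} (-1)^k·10!/k!
= 10! - 10!/1! + 10!/2! - 10!/3! + 10!/4! - 10!/5! + 10!/6! - 10!/7! + 10!/8! - 10!/9! + 10!/10!
= 3628800 - 3628800 + 1814400 - 604800 + 151200 - 30240 + 5040 - 720 + 90 - 10 + 1
= 1334961

1334961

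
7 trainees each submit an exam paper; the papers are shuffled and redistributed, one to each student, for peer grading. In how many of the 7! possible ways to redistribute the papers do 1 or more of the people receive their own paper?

# with exactly i fixed is C(7,i)·!(7-i); sum over i=1..7:
  i=1: C(7,1)·!6 = 7·265 = 1855
  i=2: C(7,2)·!5 = 21·44 = 924
  i=3: C(7,3)·!4 = 35·9 = 315
  i=4: C(7,4)·!3 = 35·2 = 70
  i=5: C(7,5)·!2 = 21·1 = 21
  i=6: C(7,6)·!1 = 7·0 = 0
  i=7: C(7,7)·!0 = 1·1 = 1
Total = 3186.

3186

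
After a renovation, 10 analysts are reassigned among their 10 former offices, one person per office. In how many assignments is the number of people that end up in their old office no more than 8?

Sum C(10,i)·!(10-i) for i = 0..8:
  i=0: C(10,0)·!10 = 1·1334961 = 1334961
  i=1: C(10,1)·!9 = 10·133496 = 1334960
  i=2: C(10,2)·!8 = 45·14833 = 667485
  i=3: C(10,3)·!7 = 120·1854 = 222480
  i=4: C(10,4)·!6 = 210·265 = 55650
  i=5: C(10,5)·!5 = 252·44 = 11088
  i=6: C(10,6)·!4 = 210·9 = 1890
  i=7: C(10,7)·!3 = 120·2 = 240
  i=8: C(10,8)·!2 = 45·1 = 45
Total = 3628799.

3628799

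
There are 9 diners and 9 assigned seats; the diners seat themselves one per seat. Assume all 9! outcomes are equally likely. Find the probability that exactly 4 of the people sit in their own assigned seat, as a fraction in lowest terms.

Favorable outcomes: C(9,4)·!5 = 126·44 = 5544.
Total outcomes: 9! = 362880.
Probability = 5544/362880 = 11/720.

11/720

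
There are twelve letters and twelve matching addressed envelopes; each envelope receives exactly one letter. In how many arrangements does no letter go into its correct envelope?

176214841

By inclusion-exclusion, !12 = Σ (-1)^k · 12!/k! for k=0..12
= 12! - 12!/1! + 12!/2! - 12!/3! + 12!/4! - 12!/5! + 12!/6! - 12!/7! + 12!/8! - 12!/9! + 12!/10! - 12!/11! + 12!/12!
= 479001600 - 479001600 + 239500800 - 79833600 + 19958400 - 3991680 + 665280 - 95040 + 11880 - 1320 + 132 - 12 + 1
= 176214841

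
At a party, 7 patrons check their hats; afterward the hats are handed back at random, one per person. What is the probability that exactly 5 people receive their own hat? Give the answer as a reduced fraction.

1/240

Favorable outcomes: C(7,5)·!2 = 21·1 = 21.
Total outcomes: 7! = 5040.
Probability = 21/5040 = 1/240.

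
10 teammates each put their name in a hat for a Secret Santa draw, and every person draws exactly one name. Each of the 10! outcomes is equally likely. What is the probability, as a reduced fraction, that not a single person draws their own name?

16481/44800

Favorable outcomes: !10 = 1334961.
Total outcomes: 10! = 3628800.
Probability = 1334961/3628800 = 16481/44800.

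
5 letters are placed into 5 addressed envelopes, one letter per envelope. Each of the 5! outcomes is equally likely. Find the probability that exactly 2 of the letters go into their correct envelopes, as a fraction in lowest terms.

1/6

Favorable outcomes: C(5,2)·!3 = 10·2 = 20.
Total outcomes: 5! = 120.
Probability = 20/120 = 1/6.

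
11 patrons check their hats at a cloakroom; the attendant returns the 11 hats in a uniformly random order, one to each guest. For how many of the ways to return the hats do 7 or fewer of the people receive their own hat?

39916414

# with exactly i fixed is C(11,i)·!(11-i); sum over i=0..7:
  i=0: C(11,0)·!11 = 1·14684570 = 14684570
  i=1: C(11,1)·!10 = 11·1334961 = 14684571
  i=2: C(11,2)·!9 = 55·133496 = 7342280
  i=3: C(11,3)·!8 = 165·14833 = 2447445
  i=4: C(11,4)·!7 = 330·1854 = 611820
  i=5: C(11,5)·!6 = 462·265 = 122430
  i=6: C(11,6)·!5 = 462·44 = 20328
  i=7: C(11,7)·!4 = 330·9 = 2970
Total = 39916414.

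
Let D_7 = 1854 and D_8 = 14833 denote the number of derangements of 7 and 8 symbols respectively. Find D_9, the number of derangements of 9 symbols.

D_9 = (9-1)·(D_8 + D_7) = 8·(14833 + 1854) = 8·16687 = 133496.

133496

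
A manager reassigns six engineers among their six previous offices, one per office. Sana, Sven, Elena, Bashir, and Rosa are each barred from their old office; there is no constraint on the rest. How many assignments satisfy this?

Let A_j be the event that the j-th constrained one is fixed. By inclusion-exclusion over the 5 events:
Σ_{j=0}^{5} (-1)^j C(5,j)(6-j)!
= C(5,0)·6! - C(5,1)·5! + C(5,2)·4! - C(5,3)·3! + C(5,4)·2! - C(5,5)·1!
= 720 - 600 + 240 - 60 + 10 - 1
= 309

309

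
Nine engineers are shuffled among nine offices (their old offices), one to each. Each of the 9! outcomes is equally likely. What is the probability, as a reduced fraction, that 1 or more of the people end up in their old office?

28673/45360

Favorable outcomes: Σ_{i≥1} C(9,i)·!(9-i) = 9·14833 + 36·1854 + 84·265 + 126·44 + 126·9 + 84·2 + 36·1 + 9·0 + 1·1 = 229384.
Total outcomes: 9! = 362880.
Probability = 229384/362880 = 28673/45360.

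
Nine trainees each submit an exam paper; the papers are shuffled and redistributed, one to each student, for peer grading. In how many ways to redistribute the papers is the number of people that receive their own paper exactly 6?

168

Pick the 6 fixed positions: C(9,6) = 84 ways.
The other 3 form a derangement: !3 = 2.
Total: 84 × 2 = 168.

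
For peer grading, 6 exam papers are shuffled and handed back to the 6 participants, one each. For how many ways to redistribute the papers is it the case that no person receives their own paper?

By inclusion-exclusion, !6 = Σ (-1)^k · 6!/k! for k=0..6
= 6! - 6!/1! + 6!/2! - 6!/3! + 6!/4! - 6!/5! + 6!/6!
= 720 - 720 + 360 - 120 + 30 - 6 + 1
= 265

265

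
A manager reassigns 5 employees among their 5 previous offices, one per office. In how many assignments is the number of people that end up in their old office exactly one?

45

Choose which one of the 5 is fixed: C(5,1) = 5.
The other 4 form a derangement: !4 = 9.
Total: 5 × 9 = 45.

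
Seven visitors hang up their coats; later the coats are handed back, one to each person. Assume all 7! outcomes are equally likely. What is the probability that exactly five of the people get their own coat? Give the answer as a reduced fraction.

1/240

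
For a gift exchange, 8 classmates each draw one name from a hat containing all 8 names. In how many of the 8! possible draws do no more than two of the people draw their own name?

37085

# with exactly i fixed is C(8,i)·!(8-i); sum over i=0..2:
  i=0: C(8,0)·!8 = 1·14833 = 14833
  i=1: C(8,1)·!7 = 8·1854 = 14832
  i=2: C(8,2)·!6 = 28·265 = 7420
Total = 37085.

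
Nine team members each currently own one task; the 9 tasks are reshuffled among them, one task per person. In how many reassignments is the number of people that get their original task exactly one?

Choose which one of the 9 is fixed: C(9,1) = 9.
The other 8 form a derangement: !8 = 14833.
Total: 9 × 14833 = 133497.

133497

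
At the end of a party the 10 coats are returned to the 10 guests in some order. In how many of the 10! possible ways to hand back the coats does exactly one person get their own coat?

Choose which one of the 10 is fixed: C(10,1) = 10.
The other 9 form a derangement: !9 = 133496.
Total: 10 × 133496 = 1334960.

1334960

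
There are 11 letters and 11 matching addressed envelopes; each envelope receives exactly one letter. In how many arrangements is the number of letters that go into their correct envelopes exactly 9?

55

Choose which 9 of the 11 are fixed: C(11,9) = 55.
The remaining 2 must be deranged: !2 = 1.
Total: 55 × 1 = 55.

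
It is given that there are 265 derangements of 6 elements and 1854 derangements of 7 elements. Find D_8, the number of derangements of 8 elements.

D_8 = (8-1)·(D_7 + D_6) = 7·(1854 + 265) = 7·2119 = 14833.

14833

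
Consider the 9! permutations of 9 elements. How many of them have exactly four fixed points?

Pick the 4 fixed positions: C(9,4) = 126 ways.
The remaining 5 must be deranged: !5 = 44.
Total: 126 × 44 = 5544.

5544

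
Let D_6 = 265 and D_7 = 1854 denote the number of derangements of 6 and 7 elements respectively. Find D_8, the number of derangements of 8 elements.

14833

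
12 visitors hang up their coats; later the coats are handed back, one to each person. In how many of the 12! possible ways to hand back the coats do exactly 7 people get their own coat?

34848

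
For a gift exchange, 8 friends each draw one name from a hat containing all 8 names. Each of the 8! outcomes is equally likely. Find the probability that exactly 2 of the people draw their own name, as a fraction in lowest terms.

Favorable outcomes: C(8,2)·!6 = 28·265 = 7420.
Total outcomes: 8! = 40320.
Probability = 7420/40320 = 53/288.

53/288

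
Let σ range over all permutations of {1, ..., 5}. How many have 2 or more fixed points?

31

Sum C(5,i)·!(5-i) for i = 2..5:
  i=2: C(5,2)·!3 = 10·2 = 20
  i=3: C(5,3)·!2 = 10·1 = 10
  i=4: C(5,4)·!1 = 5·0 = 0
  i=5: C(5,5)·!0 = 1·1 = 1
Total = 31.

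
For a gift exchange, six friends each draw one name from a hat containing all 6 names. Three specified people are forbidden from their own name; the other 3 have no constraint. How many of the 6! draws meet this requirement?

426

Let A_j be the event that the j-th constrained one is fixed. By inclusion-exclusion over the 3 events:
Σ_{j=0}^{3} (-1)^j C(3,j)(6-j)!
= C(3,0)·6! - C(3,1)·5! + C(3,2)·4! - C(3,3)·3!
= 720 - 360 + 72 - 6
= 426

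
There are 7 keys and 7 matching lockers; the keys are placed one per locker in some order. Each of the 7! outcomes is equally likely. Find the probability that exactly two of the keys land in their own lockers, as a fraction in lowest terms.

Favorable outcomes: C(7,2)·!5 = 21·44 = 924.
Total outcomes: 7! = 5040.
Probability = 924/5040 = 11/60.

11/60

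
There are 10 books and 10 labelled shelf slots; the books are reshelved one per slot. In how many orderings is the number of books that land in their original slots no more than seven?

Sum C(10,i)·!(10-i) for i = 0..7:
  i=0: C(10,0)·!10 = 1·1334961 = 1334961
  i=1: C(10,1)·!9 = 10·133496 = 1334960
  i=2: C(10,2)·!8 = 45·14833 = 667485
  i=3: C(10,3)·!7 = 120·1854 = 222480
  i=4: C(10,4)·!6 = 210·265 = 55650
  i=5: C(10,5)·!5 = 252·44 = 11088
  i=6: C(10,6)·!4 = 210·9 = 1890
  i=7: C(10,7)·!3 = 120·2 = 240
Total = 3628754.

3628754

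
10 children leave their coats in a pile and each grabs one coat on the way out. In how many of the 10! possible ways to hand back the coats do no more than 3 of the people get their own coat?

Sum C(10,i)·!(10-i) for i = 0..3:
  i=0: C(10,0)·!10 = 1·1334961 = 1334961
  i=1: C(10,1)·!9 = 10·133496 = 1334960
  i=2: C(10,2)·!8 = 45·14833 = 667485
  i=3: C(10,3)·!7 = 120·1854 = 222480
Total = 3559886.

3559886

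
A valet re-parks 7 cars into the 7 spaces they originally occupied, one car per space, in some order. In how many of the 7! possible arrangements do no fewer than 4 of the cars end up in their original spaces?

# with exactly i fixed is C(7,i)·!(7-i); sum over i=4..7:
  i=4: C(7,4)·!3 = 35·2 = 70
  i=5: C(7,5)·!2 = 21·1 = 21
  i=6: C(7,6)·!1 = 7·0 = 0
  i=7: C(7,7)·!0 = 1·1 = 1
Total = 92.

92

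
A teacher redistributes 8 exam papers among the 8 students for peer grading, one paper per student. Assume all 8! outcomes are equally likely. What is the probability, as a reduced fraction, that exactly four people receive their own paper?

1/64

Favorable outcomes: C(8,4)·!4 = 70·9 = 630.
Total outcomes: 8! = 40320.
Probability = 630/40320 = 1/64.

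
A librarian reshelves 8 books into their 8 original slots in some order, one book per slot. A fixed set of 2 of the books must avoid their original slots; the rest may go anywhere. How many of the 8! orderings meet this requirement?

30960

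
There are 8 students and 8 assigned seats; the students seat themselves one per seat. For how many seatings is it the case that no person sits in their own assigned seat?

14833

The number of derangements of 8 is !8 = Σ_{k=0}^{8} (-1)^k·8!/k!
= 8! - 8!/1! + 8!/2! - 8!/3! + 8!/4! - 8!/5! + 8!/6! - 8!/7! + 8!/8!
= 40320 - 40320 + 20160 - 6720 + 1680 - 336 + 56 - 8 + 1
= 14833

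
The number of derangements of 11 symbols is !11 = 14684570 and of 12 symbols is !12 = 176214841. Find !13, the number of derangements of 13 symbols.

!13 = (13-1)·(!12 + !11) = 12·(176214841 + 14684570) = 12·190899411 = 2290792932.

2290792932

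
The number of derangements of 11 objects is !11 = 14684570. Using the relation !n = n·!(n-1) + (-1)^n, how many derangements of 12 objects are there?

176214841

!12 = 12·14684570 + 1 = 176214841.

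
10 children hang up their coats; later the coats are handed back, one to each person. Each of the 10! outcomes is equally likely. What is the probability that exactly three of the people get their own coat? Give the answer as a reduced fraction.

103/1680

Favorable outcomes: C(10,3)·!7 = 120·1854 = 222480.
Total outcomes: 10! = 3628800.
Probability = 222480/3628800 = 103/1680.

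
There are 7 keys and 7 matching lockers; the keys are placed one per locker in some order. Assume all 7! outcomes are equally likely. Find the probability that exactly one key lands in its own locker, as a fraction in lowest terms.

Favorable outcomes: C(7,1)·!6 = 7·265 = 1855.
Total outcomes: 7! = 5040.
Probability = 1855/5040 = 53/144.

53/144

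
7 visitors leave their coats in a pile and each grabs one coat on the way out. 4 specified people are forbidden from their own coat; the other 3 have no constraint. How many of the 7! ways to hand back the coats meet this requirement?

Inclusion-exclusion on the 4 forbidden self-matches:
Σ_{j=0}^{4} (-1)^j C(4,j)(7-j)!
= C(4,0)·7! - C(4,1)·6! + C(4,2)·5! - C(4,3)·4! + C(4,4)·3!
= 5040 - 2880 + 720 - 96 + 6
= 2790

2790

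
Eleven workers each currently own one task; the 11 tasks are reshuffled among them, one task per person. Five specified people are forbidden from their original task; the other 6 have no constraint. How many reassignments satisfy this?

Let A_j be the event that the j-th constrained one is fixed. By inclusion-exclusion over the 5 events:
Σ_{j=0}^{5} (-1)^j C(5,j)(11-j)!
= C(5,0)·11! - C(5,1)·10! + C(5,2)·9! - C(5,3)·8! + C(5,4)·7! - C(5,5)·6!
= 39916800 - 18144000 + 3628800 - 403200 + 25200 - 720
= 25022880

25022880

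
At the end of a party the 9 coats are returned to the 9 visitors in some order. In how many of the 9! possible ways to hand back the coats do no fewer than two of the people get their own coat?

95887

Sum C(9,i)·!(9-i) for i = 2..9:
  i=2: C(9,2)·!7 = 36·1854 = 66744
  i=3: C(9,3)·!6 = 84·265 = 22260
  i=4: C(9,4)·!5 = 126·44 = 5544
  i=5: C(9,5)·!4 = 126·9 = 1134
  i=6: C(9,6)·!3 = 84·2 = 168
  i=7: C(9,7)·!2 = 36·1 = 36
  i=8: C(9,8)·!1 = 9·0 = 0
  i=9: C(9,9)·!0 = 1·1 = 1
Total = 95887.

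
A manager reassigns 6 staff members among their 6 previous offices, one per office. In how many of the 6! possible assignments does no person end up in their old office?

265

Use !n = (n-1)(!(n-1) + !(n-2)).
!6 = 5·(44 + 9) = 5·53 = 265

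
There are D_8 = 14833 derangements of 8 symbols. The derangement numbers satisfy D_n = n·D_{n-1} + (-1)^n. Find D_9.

133496

D_9 = 9·14833 - 1 = 133496.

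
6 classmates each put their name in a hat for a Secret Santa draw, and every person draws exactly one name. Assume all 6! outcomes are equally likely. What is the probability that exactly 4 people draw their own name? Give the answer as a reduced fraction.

1/48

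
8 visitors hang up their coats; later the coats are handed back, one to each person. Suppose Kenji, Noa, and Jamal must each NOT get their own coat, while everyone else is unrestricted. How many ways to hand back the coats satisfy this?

27240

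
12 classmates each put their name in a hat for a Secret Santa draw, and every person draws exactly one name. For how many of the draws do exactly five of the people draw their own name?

1468368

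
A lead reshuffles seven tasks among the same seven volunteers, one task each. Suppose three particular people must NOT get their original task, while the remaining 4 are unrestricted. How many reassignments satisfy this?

3216

Inclusion-exclusion on the 3 forbidden self-matches:
Σ_{j=0}^{3} (-1)^j C(3,j)(7-j)!
= C(3,0)·7! - C(3,1)·6! + C(3,2)·5! - C(3,3)·4!
= 5040 - 2160 + 360 - 24
= 3216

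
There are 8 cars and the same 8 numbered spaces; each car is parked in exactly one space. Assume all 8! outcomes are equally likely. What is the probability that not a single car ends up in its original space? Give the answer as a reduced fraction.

Favorable outcomes: !8 = 14833.
Total outcomes: 8! = 40320.
Probability = 14833/40320 = 2119/5760.

2119/5760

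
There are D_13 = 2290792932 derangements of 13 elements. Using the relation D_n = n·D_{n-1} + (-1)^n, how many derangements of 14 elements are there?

32071101049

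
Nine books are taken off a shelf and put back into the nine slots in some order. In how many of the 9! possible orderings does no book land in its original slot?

The subfactorial !9 = [9!/e] (nearest integer).
9! = 362880, and 362880/e ≈ 133496.09, so !9 = 133496.

133496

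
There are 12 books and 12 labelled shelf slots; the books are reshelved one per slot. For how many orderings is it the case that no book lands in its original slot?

176214841

!12 = 12! · Σ_{k=0}^{12} (-1)^k/k!
= 12! - 12!/1! + 12!/2! - 12!/3! + 12!/4! - 12!/5! + 12!/6! - 12!/7! + 12!/8! - 12!/9! + 12!/10! - 12!/11! + 12!/12!
= 479001600 - 479001600 + 239500800 - 79833600 + 19958400 - 3991680 + 665280 - 95040 + 11880 - 1320 + 132 - 12 + 1
= 176214841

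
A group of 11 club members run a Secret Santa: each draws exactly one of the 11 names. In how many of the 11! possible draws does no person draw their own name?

14684570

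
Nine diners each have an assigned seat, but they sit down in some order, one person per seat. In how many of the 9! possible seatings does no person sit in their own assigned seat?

133496

Use !n = (n-1)(!(n-1) + !(n-2)).
!9 = 8·(14833 + 1854) = 8·16687 = 133496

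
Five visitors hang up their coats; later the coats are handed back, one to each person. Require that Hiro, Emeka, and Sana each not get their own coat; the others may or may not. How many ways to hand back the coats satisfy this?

64

Let A_j be the event that the j-th constrained one is fixed. By inclusion-exclusion over the 3 events:
Σ_{j=0}^{3} (-1)^j C(3,j)(5-j)!
= C(3,0)·5! - C(3,1)·4! + C(3,2)·3! - C(3,3)·2!
= 120 - 72 + 18 - 2
= 64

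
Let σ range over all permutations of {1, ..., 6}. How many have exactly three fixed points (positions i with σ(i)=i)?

40

Choose which 3 of the 6 are fixed: C(6,3) = 20.
The other 3 form a derangement: !3 = 2.
Total: 20 × 2 = 40.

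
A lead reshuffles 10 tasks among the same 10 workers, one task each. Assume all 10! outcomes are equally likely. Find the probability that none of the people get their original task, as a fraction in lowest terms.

Favorable outcomes: !10 = 1334961.
Total outcomes: 10! = 3628800.
Probability = 1334961/3628800 = 16481/44800.

16481/44800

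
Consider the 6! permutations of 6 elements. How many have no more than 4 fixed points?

# with exactly i fixed is C(6,i)·!(6-i); sum over i=0..4:
  i=0: C(6,0)·!6 = 1·265 = 265
  i=1: C(6,1)·!5 = 6·44 = 264
  i=2: C(6,2)·!4 = 15·9 = 135
  i=3: C(6,3)·!3 = 20·2 = 40
  i=4: C(6,4)·!2 = 15·1 = 15
Total = 719.

719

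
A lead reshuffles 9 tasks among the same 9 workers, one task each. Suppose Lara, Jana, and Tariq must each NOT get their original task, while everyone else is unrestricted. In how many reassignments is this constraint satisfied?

Let A_j be the event that the j-th constrained one is fixed. By inclusion-exclusion over the 3 events:
Σ_{j=0}^{3} (-1)^j C(3,j)(9-j)!
= C(3,0)·9! - C(3,1)·8! + C(3,2)·7! - C(3,3)·6!
= 362880 - 120960 + 15120 - 720
= 256320

256320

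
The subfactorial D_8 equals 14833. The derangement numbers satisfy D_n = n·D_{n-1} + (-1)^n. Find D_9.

133496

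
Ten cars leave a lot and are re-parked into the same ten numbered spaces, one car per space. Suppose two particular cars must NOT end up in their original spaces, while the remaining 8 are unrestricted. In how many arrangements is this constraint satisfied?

2943360

Inclusion-exclusion on the 2 forbidden self-matches:
Σ_{j=0}^{2} (-1)^j C(2,j)(10-j)!
= C(2,0)·10! - C(2,1)·9! + C(2,2)·8!
= 3628800 - 725760 + 40320
= 2943360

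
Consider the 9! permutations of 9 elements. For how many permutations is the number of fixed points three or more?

29143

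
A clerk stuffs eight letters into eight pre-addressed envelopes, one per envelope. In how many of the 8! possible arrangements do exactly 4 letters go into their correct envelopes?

Choose which 4 of the 8 are fixed: C(8,4) = 70.
The other 4 form a derangement: !4 = 9.
Total: 70 × 9 = 630.

630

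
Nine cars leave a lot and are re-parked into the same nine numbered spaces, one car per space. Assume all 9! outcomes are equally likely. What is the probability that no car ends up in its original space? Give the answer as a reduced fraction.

Favorable outcomes: !9 = 133496.
Total outcomes: 9! = 362880.
Probability = 133496/362880 = 16687/45360.

16687/45360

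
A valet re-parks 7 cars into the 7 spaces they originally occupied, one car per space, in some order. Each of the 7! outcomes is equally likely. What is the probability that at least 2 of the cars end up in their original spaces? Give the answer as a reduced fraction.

1331/5040

Favorable outcomes: Σ_{i≥2} C(7,i)·!(7-i) = 21·44 + 35·9 + 35·2 + 21·1 + 7·0 + 1·1 = 1331.
Total outcomes: 7! = 5040.
Probability = 1331/5040 = 1331/5040.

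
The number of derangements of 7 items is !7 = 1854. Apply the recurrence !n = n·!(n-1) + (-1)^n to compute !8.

!8 = 8·1854 + 1 = 14833.

14833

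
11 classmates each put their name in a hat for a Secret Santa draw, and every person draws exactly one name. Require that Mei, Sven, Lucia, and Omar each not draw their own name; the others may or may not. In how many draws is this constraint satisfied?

27422640

Let A_j be the event that the j-th constrained one is fixed. By inclusion-exclusion over the 4 events:
Σ_{j=0}^{4} (-1)^j C(4,j)(11-j)!
= C(4,0)·11! - C(4,1)·10! + C(4,2)·9! - C(4,3)·8! + C(4,4)·7!
= 39916800 - 14515200 + 2177280 - 161280 + 5040
= 27422640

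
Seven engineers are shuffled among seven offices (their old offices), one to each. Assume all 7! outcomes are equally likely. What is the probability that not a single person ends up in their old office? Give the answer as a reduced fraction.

Favorable outcomes: !7 = 1854.
Total outcomes: 7! = 5040.
Probability = 1854/5040 = 103/280.

103/280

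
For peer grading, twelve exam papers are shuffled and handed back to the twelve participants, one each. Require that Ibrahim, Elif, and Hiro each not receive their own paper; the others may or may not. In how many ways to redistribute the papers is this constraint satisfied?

Let A_j be the event that the j-th constrained one is fixed. By inclusion-exclusion over the 3 events:
Σ_{j=0}^{3} (-1)^j C(3,j)(12-j)!
= C(3,0)·12! - C(3,1)·11! + C(3,2)·10! - C(3,3)·9!
= 479001600 - 119750400 + 10886400 - 362880
= 369774720

369774720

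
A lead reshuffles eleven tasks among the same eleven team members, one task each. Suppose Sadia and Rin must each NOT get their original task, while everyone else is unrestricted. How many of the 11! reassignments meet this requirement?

33022080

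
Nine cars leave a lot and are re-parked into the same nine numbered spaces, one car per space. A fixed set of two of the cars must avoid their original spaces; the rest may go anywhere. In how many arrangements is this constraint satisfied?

Inclusion-exclusion on the 2 forbidden self-matches:
Σ_{j=0}^{2} (-1)^j C(2,j)(9-j)!
= C(2,0)·9! - C(2,1)·8! + C(2,2)·7!
= 362880 - 80640 + 5040
= 287280

287280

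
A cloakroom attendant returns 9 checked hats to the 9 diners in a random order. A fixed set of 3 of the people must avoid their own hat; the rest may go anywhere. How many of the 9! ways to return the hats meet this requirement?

Inclusion-exclusion on the 3 forbidden self-matches:
Σ_{j=0}^{3} (-1)^j C(3,j)(9-j)!
= C(3,0)·9! - C(3,1)·8! + C(3,2)·7! - C(3,3)·6!
= 362880 - 120960 + 15120 - 720
= 256320

256320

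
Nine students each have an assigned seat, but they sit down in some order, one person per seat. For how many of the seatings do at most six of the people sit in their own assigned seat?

# with exactly i fixed is C(9,i)·!(9-i); sum over i=0..6:
  i=0: C(9,0)·!9 = 1·133496 = 133496
  i=1: C(9,1)·!8 = 9·14833 = 133497
  i=2: C(9,2)·!7 = 36·1854 = 66744
  i=3: C(9,3)·!6 = 84·265 = 22260
  i=4: C(9,4)·!5 = 126·44 = 5544
  i=5: C(9,5)·!4 = 126·9 = 1134
  i=6: C(9,6)·!3 = 84·2 = 168
Total = 362843.

362843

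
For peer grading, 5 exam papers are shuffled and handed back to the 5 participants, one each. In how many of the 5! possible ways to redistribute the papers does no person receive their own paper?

44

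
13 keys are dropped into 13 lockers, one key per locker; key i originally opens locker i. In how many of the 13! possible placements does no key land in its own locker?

2290792932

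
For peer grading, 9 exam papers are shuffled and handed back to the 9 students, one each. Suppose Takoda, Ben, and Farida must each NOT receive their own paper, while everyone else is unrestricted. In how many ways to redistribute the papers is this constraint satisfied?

256320

Let A_j be the event that the j-th constrained one is fixed. By inclusion-exclusion over the 3 events:
Σ_{j=0}^{3} (-1)^j C(3,j)(9-j)!
= C(3,0)·9! - C(3,1)·8! + C(3,2)·7! - C(3,3)·6!
= 362880 - 120960 + 15120 - 720
= 256320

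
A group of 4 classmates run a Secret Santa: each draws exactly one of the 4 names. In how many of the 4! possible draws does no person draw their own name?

9

!4 is the nearest integer to 4!/e.
4! = 24, and 24/e ≈ 8.83, so !4 = 9.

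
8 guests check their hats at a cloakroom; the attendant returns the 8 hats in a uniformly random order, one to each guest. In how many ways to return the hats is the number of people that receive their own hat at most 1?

29665

Sum C(8,i)·!(8-i) for i = 0..1:
  i=0: C(8,0)·!8 = 1·14833 = 14833
  i=1: C(8,1)·!7 = 8·1854 = 14832
Total = 29665.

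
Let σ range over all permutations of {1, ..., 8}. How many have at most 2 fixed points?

Sum C(8,i)·!(8-i) for i = 0..2:
  i=0: C(8,0)·!8 = 1·14833 = 14833
  i=1: C(8,1)·!7 = 8·1854 = 14832
  i=2: C(8,2)·!6 = 28·265 = 7420
Total = 37085.

37085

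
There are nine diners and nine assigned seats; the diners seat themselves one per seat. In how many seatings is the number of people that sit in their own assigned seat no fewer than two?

Sum C(9,i)·!(9-i) for i = 2..9:
  i=2: C(9,2)·!7 = 36·1854 = 66744
  i=3: C(9,3)·!6 = 84·265 = 22260
  i=4: C(9,4)·!5 = 126·44 = 5544
  i=5: C(9,5)·!4 = 126·9 = 1134
  i=6: C(9,6)·!3 = 84·2 = 168
  i=7: C(9,7)·!2 = 36·1 = 36
  i=8: C(9,8)·!1 = 9·0 = 0
  i=9: C(9,9)·!0 = 1·1 = 1
Total = 95887.

95887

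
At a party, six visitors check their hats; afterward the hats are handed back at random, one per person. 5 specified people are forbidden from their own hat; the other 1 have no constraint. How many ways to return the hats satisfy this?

309

Let A_j be the event that the j-th constrained one is fixed. By inclusion-exclusion over the 5 events:
Σ_{j=0}^{5} (-1)^j C(5,j)(6-j)!
= C(5,0)·6! - C(5,1)·5! + C(5,2)·4! - C(5,3)·3! + C(5,4)·2! - C(5,5)·1!
= 720 - 600 + 240 - 60 + 10 - 1
= 309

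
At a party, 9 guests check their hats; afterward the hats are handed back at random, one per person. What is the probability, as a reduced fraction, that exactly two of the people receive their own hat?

103/560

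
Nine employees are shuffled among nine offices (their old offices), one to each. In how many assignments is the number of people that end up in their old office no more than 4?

361541

# with exactly i fixed is C(9,i)·!(9-i); sum over i=0..4:
  i=0: C(9,0)·!9 = 1·133496 = 133496
  i=1: C(9,1)·!8 = 9·14833 = 133497
  i=2: C(9,2)·!7 = 36·1854 = 66744
  i=3: C(9,3)·!6 = 84·265 = 22260
  i=4: C(9,4)·!5 = 126·44 = 5544
Total = 361541.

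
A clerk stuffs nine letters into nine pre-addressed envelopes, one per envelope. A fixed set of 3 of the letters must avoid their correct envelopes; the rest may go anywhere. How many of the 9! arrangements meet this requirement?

256320

Let A_j be the event that the j-th constrained one is fixed. By inclusion-exclusion over the 3 events:
Σ_{j=0}^{3} (-1)^j C(3,j)(9-j)!
= C(3,0)·9! - C(3,1)·8! + C(3,2)·7! - C(3,3)·6!
= 362880 - 120960 + 15120 - 720
= 256320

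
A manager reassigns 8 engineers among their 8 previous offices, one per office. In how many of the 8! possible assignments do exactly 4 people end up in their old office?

630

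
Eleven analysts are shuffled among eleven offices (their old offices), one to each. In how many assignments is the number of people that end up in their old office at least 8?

386

Sum C(11,i)·!(11-i) for i = 8..11:
  i=8: C(11,8)·!3 = 165·2 = 330
  i=9: C(11,9)·!2 = 55·1 = 55
  i=10: C(11,10)·!1 = 11·0 = 0
  i=11: C(11,11)·!0 = 1·1 = 1
Total = 386.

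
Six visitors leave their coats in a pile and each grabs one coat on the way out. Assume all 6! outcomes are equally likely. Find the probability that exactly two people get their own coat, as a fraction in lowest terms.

3/16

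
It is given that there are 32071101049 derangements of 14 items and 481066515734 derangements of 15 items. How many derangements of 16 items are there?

D_16 = (16-1)·(D_15 + D_14) = 15·(481066515734 + 32071101049) = 15·513137616783 = 7697064251745.

7697064251745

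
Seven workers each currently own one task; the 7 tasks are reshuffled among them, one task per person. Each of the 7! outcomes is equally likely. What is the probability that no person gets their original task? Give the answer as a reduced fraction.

103/280

Favorable outcomes: !7 = 1854.
Total outcomes: 7! = 5040.
Probability = 1854/5040 = 103/280.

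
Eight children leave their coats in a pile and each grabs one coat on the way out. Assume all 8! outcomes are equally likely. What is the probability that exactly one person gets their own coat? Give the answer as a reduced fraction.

Favorable outcomes: C(8,1)·!7 = 8·1854 = 14832.
Total outcomes: 8! = 40320.
Probability = 14832/40320 = 103/280.

103/280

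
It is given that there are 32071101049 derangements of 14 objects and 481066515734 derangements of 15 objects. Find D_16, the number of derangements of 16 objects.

7697064251745

D_16 = (16-1)·(D_15 + D_14) = 15·(481066515734 + 32071101049) = 15·513137616783 = 7697064251745.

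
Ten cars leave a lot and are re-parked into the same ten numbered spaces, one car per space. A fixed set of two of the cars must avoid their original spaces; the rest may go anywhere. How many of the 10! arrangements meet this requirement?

2943360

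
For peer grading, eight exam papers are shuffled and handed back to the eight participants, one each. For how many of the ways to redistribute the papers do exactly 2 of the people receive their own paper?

7420

Pick the 2 fixed positions: C(8,2) = 28 ways.
The other 6 form a derangement: !6 = 265.
Total: 28 × 265 = 7420.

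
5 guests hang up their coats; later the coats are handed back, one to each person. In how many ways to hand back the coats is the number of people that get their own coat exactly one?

45

Choose which one of the 5 is fixed: C(5,1) = 5.
The other 4 form a derangement: !4 = 9.
Total: 5 × 9 = 45.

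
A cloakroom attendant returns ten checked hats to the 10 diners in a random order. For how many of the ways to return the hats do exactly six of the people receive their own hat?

Choose which 6 of the 10 are fixed: C(10,6) = 210.
The remaining 4 must be deranged: !4 = 9.
Total: 210 × 9 = 1890.

1890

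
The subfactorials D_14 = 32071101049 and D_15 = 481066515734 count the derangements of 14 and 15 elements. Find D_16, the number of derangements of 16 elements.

D_16 = (16-1)·(D_15 + D_14) = 15·(481066515734 + 32071101049) = 15·513137616783 = 7697064251745.

7697064251745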